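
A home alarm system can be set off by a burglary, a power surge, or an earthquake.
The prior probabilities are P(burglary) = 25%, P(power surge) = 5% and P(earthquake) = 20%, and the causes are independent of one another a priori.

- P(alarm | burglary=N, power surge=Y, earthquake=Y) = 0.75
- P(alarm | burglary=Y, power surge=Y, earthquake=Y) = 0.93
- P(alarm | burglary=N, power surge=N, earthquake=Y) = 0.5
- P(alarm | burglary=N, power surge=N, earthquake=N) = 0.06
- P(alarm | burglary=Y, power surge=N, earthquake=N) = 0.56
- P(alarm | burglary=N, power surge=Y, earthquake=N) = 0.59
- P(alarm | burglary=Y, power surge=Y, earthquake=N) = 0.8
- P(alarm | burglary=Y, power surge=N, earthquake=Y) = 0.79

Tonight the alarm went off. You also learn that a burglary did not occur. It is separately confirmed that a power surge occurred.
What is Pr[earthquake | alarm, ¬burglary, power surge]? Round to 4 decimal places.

Pr[earthquake | alarm, ¬burglary, power surge] ≈ 0.2412

P(alarm | ¬burglary, power surge) = 0.59×0.8 + 0.75×0.2 = 0.472000 + 0.150000 = 0.622000
The earthquake-present share is 0.75×0.2 = 0.150000.
So P(earthquake | alarm, ¬burglary, power surge) = 0.150000/0.622000 ≈ 0.2412.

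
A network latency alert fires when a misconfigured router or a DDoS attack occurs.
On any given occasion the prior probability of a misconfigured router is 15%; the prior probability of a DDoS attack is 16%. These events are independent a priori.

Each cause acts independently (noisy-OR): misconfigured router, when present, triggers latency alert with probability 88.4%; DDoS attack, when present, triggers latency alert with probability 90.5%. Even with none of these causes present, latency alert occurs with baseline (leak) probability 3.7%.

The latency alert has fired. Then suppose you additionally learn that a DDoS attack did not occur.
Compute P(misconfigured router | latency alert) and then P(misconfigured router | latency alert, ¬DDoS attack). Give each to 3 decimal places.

Under noisy-OR, P(latency alert | causes) = 1 − (1−0.037)·∏(1−qᵢ) over the active causes.
P(latency alert) = 0.037*0.85*0.84 + 0.908515*0.85*0.16 + 0.888292*0.15*0.84 + 0.989388*0.15*0.16 = 0.026418 + 0.123558 + 0.111925 + 0.023745 = 0.285646
Restricting to configurations with misconfigured router present: 0.111925 + 0.023745 = 0.135670.
Hence the posterior is 0.135670/0.285646 ≈ 0.475.

Now condition on the additional information:
P(latency alert | ¬DDoS attack) = 0.037·0.85 + 0.888292·0.15 = 0.031450 + 0.133244 = 0.164694
Of this, 0.133244 comes from 0.888292·0.15 (the misconfigured router=true cases).
P(misconfigured router | latency alert, ¬DDoS attack) = 0.133244 / 0.164694 ≈ 0.809

P(misconfigured router | latency alert) ≈ 0.475; P(misconfigured router | latency alert, ¬DDoS attack) ≈ 0.809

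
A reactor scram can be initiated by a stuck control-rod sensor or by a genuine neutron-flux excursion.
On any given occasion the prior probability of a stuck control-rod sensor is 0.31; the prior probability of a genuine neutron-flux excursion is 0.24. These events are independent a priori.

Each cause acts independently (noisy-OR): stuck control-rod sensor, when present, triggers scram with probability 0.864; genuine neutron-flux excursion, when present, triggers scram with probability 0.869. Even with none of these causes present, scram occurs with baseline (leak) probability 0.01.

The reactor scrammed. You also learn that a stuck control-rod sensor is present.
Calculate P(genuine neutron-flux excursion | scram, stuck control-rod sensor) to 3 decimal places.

P(genuine neutron-flux excursion | scram, stuck control-rod sensor) ≈ 0.264

Under noisy-OR, P(scram | causes) = 1 − (1−0.01)·∏(1−qᵢ) over the active causes.
Numerator (weight on configurations with genuine neutron-flux excursion): 0.982362*0.24 = 0.235767
The normalizing constant is 0.86536*0.76 + 0.982362*0.24 = 0.893441
P(genuine neutron-flux excursion | scram, stuck control-rod sensor) = 0.235767/0.893441 ≈ 0.264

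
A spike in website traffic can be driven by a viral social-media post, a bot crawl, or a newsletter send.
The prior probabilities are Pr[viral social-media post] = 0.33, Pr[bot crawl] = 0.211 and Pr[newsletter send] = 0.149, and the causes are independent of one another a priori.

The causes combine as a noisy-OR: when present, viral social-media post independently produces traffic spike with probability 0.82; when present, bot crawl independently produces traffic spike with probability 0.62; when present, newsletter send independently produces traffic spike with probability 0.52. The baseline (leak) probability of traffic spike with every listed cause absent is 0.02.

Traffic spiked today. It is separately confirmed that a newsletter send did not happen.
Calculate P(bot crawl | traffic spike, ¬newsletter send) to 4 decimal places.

P(bot crawl | traffic spike, ¬newsletter send) ≈ 0.4058

Under noisy-OR, P(traffic spike | causes) = 1 − (1−0.02)·∏(1−qᵢ) over the active causes.
Weight on bot crawl=true, given the evidence: 0.088724 + 0.064963 = 0.153687
Denominator P(traffic spike | ¬newsletter send): 0.02*0.67*0.789 + 0.6276*0.67*0.211 + 0.8236*0.33*0.789 + 0.932968*0.33*0.211 = 0.378701
Posterior = 0.153687 / 0.378701 ≈ 0.4058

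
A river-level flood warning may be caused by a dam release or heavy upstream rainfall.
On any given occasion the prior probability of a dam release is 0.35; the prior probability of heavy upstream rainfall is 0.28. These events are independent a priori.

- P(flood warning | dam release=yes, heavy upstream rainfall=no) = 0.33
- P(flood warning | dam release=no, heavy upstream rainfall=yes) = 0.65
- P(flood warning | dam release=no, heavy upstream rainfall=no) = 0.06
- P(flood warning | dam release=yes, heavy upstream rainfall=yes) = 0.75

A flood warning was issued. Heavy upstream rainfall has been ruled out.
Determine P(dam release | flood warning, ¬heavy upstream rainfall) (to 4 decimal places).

P(dam release | flood warning, ¬heavy upstream rainfall) ≈ 0.7476

Sum P(flood warning|·) weighted by the priors over both values of dam release:
  P(flood warning | ¬heavy upstream rainfall) = 0.06*0.65 + 0.33*0.35
        = 0.039000 + 0.115500 = 0.154500
Keeping only the dam release-present terms gives 0.115500, so
  P(dam release | flood warning, ¬heavy upstream rainfall) = 0.115500 / 0.154500 ≈ 0.7476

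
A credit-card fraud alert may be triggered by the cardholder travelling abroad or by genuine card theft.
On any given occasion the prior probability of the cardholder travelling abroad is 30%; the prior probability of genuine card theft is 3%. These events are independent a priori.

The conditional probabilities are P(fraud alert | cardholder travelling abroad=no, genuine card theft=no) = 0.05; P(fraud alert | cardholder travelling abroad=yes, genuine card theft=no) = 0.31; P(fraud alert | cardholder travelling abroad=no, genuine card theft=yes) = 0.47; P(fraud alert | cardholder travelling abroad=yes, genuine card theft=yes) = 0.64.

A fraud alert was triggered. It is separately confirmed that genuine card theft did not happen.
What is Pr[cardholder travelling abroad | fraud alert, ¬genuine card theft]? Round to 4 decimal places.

Pr[cardholder travelling abroad | fraud alert, ¬genuine card theft] ≈ 0.7266

P(fraud alert | ¬genuine card theft) = 0.05×0.7 + 0.31×0.3 = 0.035000 + 0.093000 = 0.128000
Restricting to configurations with cardholder travelling abroad present: 0.31×0.3 = 0.093000.
Hence the posterior is 0.093000/0.128000 ≈ 0.7266.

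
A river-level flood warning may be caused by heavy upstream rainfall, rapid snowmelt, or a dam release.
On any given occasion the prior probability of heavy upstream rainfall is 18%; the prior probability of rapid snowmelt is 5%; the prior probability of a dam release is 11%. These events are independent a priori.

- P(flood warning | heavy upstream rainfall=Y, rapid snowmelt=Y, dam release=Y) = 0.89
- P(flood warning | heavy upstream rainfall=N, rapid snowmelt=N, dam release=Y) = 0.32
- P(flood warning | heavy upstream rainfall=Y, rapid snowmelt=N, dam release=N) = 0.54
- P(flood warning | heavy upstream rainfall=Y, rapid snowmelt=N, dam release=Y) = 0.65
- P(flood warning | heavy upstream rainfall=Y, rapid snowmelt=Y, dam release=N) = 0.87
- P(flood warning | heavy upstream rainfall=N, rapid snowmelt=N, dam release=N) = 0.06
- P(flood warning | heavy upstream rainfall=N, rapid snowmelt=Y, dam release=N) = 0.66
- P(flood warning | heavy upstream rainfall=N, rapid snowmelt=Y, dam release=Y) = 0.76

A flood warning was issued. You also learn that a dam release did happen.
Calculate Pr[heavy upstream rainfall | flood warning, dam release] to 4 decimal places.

For the numerator, keep only heavy upstream rainfall=true terms: 0.111150 + 0.008010 = 0.119160
Denominator P(flood warning | dam release): 0.32×0.82×0.95 + 0.76×0.82×0.05 + 0.65×0.18×0.95 + 0.89×0.18×0.05 = 0.399600
Posterior = 0.119160 / 0.399600 ≈ 0.2982

Pr[heavy upstream rainfall | flood warning, dam release] ≈ 0.2982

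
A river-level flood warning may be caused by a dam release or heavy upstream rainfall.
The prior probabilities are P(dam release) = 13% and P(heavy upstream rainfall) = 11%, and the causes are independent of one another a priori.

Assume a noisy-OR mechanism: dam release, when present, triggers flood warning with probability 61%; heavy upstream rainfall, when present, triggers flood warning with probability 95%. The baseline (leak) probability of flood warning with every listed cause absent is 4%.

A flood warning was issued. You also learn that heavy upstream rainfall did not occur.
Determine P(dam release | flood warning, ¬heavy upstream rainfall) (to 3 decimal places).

Under noisy-OR, P(flood warning | causes) = 1 − (1−0.04)·∏(1−qᵢ) over the active causes.
Enumerate both values of dam release and weight by the priors:
  P(flood warning | ¬heavy upstream rainfall) = 0.04·0.87 + 0.6256·0.13
        = 0.034800 + 0.081328 = 0.116128
The terms with dam release present sum to 0.081328, so
  P(dam release | flood warning, ¬heavy upstream rainfall) = 0.081328 / 0.116128 ≈ 0.700

P(dam release | flood warning, ¬heavy upstream rainfall) ≈ 0.700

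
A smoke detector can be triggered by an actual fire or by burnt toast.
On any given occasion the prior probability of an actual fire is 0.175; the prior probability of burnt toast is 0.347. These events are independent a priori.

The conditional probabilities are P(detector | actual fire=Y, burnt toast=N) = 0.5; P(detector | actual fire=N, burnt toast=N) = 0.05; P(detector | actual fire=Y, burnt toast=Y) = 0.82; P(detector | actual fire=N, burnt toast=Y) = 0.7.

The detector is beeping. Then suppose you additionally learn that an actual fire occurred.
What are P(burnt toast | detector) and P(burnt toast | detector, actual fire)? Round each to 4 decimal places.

P(detector) = 0.05*0.825*0.653 + 0.7*0.825*0.347 + 0.5*0.175*0.653 + 0.82*0.175*0.347 = 0.026936 + 0.200392 + 0.057138 + 0.049794 = 0.334260
The burnt toast-present share is 0.200392 + 0.049794 = 0.250186.
P(burnt toast | detector) = 0.250186 / 0.334260 ≈ 0.7485

With the extra evidence:
Weight on burnt toast=true, given the evidence: 0.82·0.347 = 0.284540
Denominator P(detector | actual fire): 0.5·0.653 + 0.82·0.347 = 0.611040
Posterior = 0.284540 / 0.611040 ≈ 0.4657
Conditioning on actual fire lowers the posterior on burnt toast: the classic explaining-away effect in a common-effect structure.

P(burnt toast | detector) ≈ 0.7485; P(burnt toast | detector, actual fire) ≈ 0.4657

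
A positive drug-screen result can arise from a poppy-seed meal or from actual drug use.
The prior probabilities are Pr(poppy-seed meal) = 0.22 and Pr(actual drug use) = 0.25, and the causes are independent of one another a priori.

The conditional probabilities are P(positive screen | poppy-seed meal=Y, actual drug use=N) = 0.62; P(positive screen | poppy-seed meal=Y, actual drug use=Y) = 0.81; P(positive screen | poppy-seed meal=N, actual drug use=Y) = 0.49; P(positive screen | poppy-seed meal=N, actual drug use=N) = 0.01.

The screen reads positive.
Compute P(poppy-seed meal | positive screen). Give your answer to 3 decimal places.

Sum P(positive screen|·) weighted by the priors over the 4 (poppy-seed meal, actual drug use) configurations:
  P(positive screen) = 0.01·0.78·0.75 + 0.49·0.78·0.25 + 0.62·0.22·0.75 + 0.81·0.22·0.25
        = 0.005850 + 0.095550 + 0.102300 + 0.044550 = 0.248250
Configurations with poppy-seed meal contribute 0.146850, so
  P(poppy-seed meal | positive screen) = 0.146850 / 0.248250 ≈ 0.592

P(poppy-seed meal | positive screen) ≈ 0.592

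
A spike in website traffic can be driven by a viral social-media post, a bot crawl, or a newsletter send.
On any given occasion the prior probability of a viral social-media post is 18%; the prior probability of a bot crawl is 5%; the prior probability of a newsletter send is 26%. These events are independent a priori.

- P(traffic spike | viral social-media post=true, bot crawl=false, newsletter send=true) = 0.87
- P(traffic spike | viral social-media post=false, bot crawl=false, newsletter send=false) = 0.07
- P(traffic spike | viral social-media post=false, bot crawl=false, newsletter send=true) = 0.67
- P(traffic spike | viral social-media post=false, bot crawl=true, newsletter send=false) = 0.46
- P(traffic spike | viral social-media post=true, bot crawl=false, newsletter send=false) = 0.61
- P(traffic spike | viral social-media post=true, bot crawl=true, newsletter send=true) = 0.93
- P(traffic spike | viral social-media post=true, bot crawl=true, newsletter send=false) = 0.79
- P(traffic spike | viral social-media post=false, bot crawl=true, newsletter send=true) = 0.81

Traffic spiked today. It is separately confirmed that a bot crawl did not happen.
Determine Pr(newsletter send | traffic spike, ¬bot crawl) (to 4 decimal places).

Pr(newsletter send | traffic spike, ¬bot crawl) ≈ 0.5974

Enumerate the 4 (viral social-media post, newsletter send) configurations and weight by the priors:
  P(traffic spike | ¬bot crawl) = 0.07×0.82×0.74 + 0.67×0.82×0.26 + 0.61×0.18×0.74 + 0.87×0.18×0.26
        = 0.042476 + 0.142844 + 0.081252 + 0.040716 = 0.307288
Keeping only the newsletter send-present terms gives 0.183560, so
  P(newsletter send | traffic spike, ¬bot crawl) = 0.183560 / 0.307288 ≈ 0.5974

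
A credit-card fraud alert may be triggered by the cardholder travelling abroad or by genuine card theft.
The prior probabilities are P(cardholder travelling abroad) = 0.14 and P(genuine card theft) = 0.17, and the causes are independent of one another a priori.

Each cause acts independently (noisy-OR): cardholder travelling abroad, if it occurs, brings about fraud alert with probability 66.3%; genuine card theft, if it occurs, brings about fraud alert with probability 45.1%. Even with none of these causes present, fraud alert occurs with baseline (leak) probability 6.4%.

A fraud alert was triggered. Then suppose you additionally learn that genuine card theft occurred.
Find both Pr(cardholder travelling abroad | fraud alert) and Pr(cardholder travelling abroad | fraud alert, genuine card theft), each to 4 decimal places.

Under noisy-OR, P(fraud alert | causes) = 1 − (1−0.064)·∏(1−qᵢ) over the active causes.
Weight on cardholder travelling abroad=true, given the evidence: 0.079547 + 0.019679 = 0.099226
The normalizing constant is 0.064×0.86×0.83 + 0.486136×0.86×0.17 + 0.684568×0.14×0.83 + 0.826828×0.14×0.17 = 0.215982
P(cardholder travelling abroad | fraud alert) = 0.099226/0.215982 ≈ 0.4594

Now condition on the additional information:
P(fraud alert | genuine card theft) = 0.486136·0.86 + 0.826828·0.14 = 0.418077 + 0.115756 = 0.533833
The cardholder travelling abroad-present share is 0.826828·0.14 = 0.115756.
So P(cardholder travelling abroad | fraud alert, genuine card theft) = 0.115756/0.533833 ≈ 0.2168.

Pr(cardholder travelling abroad | fraud alert) ≈ 0.4594; Pr(cardholder travelling abroad | fraud alert, genuine card theft) ≈ 0.2168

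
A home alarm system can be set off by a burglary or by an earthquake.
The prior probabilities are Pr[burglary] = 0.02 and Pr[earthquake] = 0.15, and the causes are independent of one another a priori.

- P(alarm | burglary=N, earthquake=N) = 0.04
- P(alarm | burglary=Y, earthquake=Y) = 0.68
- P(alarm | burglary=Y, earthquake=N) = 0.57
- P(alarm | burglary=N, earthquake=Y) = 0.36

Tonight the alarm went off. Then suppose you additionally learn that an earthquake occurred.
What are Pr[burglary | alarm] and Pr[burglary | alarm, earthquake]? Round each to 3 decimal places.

Pr[burglary | alarm] ≈ 0.120; Pr[burglary | alarm, earthquake] ≈ 0.037

Weight on burglary=true, given the evidence: 0.009690 + 0.002040 = 0.011730
Normalizer over all consistent configurations: 0.04·0.98·0.85 + 0.36·0.98·0.15 + 0.57·0.02·0.85 + 0.68·0.02·0.15 = 0.097970
Posterior = 0.011730 / 0.097970 ≈ 0.120

With the extra evidence:
P(alarm | earthquake) = 0.36×0.98 + 0.68×0.02 = 0.352800 + 0.013600 = 0.366400
Of this, 0.013600 comes from 0.68×0.02 (the burglary=true cases).
P(burglary | alarm, earthquake) = 0.013600 / 0.366400 ≈ 0.037
The drop from 0.120 to 0.037 is the explaining-away (discounting) effect.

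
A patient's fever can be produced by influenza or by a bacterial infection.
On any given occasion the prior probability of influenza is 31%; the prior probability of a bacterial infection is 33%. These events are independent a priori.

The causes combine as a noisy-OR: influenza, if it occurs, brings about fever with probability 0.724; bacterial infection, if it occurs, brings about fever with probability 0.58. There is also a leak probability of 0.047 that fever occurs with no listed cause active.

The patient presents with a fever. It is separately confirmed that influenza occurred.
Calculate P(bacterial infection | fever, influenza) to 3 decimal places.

Under noisy-OR, P(fever | causes) = 1 − (1−0.047)·∏(1−qᵢ) over the active causes.
Numerator (weight on configurations with bacterial infection): 0.889528×0.33 = 0.293544
Normalizer over all consistent configurations: 0.736972×0.67 + 0.889528×0.33 = 0.787315
P(bacterial infection | fever, influenza) = 0.293544/0.787315 ≈ 0.373

P(bacterial infection | fever, influenza) ≈ 0.373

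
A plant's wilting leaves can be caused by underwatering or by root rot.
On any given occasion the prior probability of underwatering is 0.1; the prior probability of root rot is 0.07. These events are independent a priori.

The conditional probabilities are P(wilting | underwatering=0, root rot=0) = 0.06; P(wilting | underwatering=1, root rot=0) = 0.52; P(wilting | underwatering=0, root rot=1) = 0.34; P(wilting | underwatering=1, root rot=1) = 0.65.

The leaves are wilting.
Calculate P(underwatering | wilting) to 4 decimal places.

Numerator (weight on configurations with underwatering): 0.048360 + 0.004550 = 0.052910
Denominator P(wilting): 0.06*0.9*0.93 + 0.34*0.9*0.07 + 0.52*0.1*0.93 + 0.65*0.1*0.07 = 0.124550
P(underwatering | wilting) = 0.052910/0.124550 ≈ 0.4248

P(underwatering | wilting) ≈ 0.4248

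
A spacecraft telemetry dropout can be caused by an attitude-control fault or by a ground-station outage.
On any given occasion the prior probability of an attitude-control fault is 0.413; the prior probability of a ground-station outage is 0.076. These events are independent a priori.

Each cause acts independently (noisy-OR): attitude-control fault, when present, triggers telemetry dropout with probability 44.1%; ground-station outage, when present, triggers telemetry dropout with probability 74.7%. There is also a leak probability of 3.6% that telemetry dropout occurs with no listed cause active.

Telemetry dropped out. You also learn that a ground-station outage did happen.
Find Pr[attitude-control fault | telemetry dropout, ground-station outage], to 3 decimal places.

Under noisy-OR, P(telemetry dropout | causes) = 1 − (1−0.036)·∏(1−qᵢ) over the active causes.
Weight on attitude-control fault=true, given the evidence: 0.863664·0.413 = 0.356693
The normalizing constant is 0.756108·0.587 + 0.863664·0.413 = 0.800528
Posterior = 0.356693 / 0.800528 ≈ 0.446

Pr[attitude-control fault | telemetry dropout, ground-station outage] ≈ 0.446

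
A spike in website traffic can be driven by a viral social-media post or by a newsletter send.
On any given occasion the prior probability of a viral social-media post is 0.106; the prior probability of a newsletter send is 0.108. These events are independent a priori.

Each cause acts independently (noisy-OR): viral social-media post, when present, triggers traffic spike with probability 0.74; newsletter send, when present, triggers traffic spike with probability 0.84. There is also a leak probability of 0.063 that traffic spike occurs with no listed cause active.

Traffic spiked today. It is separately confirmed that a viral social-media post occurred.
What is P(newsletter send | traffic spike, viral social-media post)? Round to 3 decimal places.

P(newsletter send | traffic spike, viral social-media post) ≈ 0.133

Under noisy-OR, P(traffic spike | causes) = 1 − (1−0.063)·∏(1−qᵢ) over the active causes.
P(traffic spike | viral social-media post) = 0.75638×0.892 + 0.961021×0.108 = 0.674691 + 0.103790 = 0.778481
The newsletter send-present share is 0.961021×0.108 = 0.103790.
So P(newsletter send | traffic spike, viral social-media post) = 0.103790/0.778481 ≈ 0.133.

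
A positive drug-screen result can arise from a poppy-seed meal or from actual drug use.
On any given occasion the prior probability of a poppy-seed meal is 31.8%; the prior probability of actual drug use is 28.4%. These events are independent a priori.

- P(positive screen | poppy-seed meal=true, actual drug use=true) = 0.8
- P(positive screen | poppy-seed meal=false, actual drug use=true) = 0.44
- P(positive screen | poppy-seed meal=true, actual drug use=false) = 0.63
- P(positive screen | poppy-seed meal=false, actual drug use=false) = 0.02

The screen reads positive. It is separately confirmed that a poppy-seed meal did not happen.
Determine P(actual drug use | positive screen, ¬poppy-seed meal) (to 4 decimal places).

P(actual drug use | positive screen, ¬poppy-seed meal) ≈ 0.8972

P(positive screen | ¬poppy-seed meal) = 0.02·0.716 + 0.44·0.284 = 0.014320 + 0.124960 = 0.139280
Of this, 0.124960 comes from 0.44·0.284 (the actual drug use=true cases).
So P(actual drug use | positive screen, ¬poppy-seed meal) = 0.124960/0.139280 ≈ 0.8972.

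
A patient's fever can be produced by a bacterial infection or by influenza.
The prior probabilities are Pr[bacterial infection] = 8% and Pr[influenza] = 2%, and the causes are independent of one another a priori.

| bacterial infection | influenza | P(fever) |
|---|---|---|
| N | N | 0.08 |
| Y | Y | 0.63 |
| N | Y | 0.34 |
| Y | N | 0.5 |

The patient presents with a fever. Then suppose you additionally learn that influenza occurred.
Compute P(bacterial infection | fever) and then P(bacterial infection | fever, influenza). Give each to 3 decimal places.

Weight on bacterial infection=true, given the evidence: 0.039200 + 0.001008 = 0.040208
Denominator P(fever): 0.08*0.92*0.98 + 0.34*0.92*0.02 + 0.5*0.08*0.98 + 0.63*0.08*0.02 = 0.118592
P(bacterial infection | fever) = 0.040208/0.118592 ≈ 0.339

With the extra evidence:
P(fever | influenza) = 0.34×0.92 + 0.63×0.08 = 0.312800 + 0.050400 = 0.363200
The bacterial infection-present share is 0.63×0.08 = 0.050400.
P(bacterial infection | fever, influenza) = 0.050400 / 0.363200 ≈ 0.139
The drop from 0.339 to 0.139 is the explaining-away (discounting) effect.

P(bacterial infection | fever) ≈ 0.339; P(bacterial infection | fever, influenza) ≈ 0.139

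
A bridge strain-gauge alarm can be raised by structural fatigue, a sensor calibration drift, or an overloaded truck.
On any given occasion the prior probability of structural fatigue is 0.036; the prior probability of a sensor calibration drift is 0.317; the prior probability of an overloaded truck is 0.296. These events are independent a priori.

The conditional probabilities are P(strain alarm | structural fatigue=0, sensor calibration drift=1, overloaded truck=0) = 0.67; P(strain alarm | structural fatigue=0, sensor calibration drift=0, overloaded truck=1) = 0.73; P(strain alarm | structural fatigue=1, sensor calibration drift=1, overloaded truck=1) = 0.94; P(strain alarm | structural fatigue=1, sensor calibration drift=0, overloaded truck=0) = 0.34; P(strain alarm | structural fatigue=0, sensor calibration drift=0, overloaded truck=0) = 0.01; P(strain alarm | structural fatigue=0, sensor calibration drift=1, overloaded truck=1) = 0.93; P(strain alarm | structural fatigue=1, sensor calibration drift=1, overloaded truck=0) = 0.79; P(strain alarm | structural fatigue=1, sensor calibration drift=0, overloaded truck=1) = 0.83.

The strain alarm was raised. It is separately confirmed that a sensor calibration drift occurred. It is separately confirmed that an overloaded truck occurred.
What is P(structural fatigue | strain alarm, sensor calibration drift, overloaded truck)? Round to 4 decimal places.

P(structural fatigue | strain alarm, sensor calibration drift, overloaded truck) ≈ 0.0364

P(strain alarm | sensor calibration drift, overloaded truck) = 0.93*0.964 + 0.94*0.036 = 0.896520 + 0.033840 = 0.930360
The structural fatigue-present share is 0.94*0.036 = 0.033840.
So P(structural fatigue | strain alarm, sensor calibration drift, overloaded truck) = 0.033840/0.930360 ≈ 0.0364.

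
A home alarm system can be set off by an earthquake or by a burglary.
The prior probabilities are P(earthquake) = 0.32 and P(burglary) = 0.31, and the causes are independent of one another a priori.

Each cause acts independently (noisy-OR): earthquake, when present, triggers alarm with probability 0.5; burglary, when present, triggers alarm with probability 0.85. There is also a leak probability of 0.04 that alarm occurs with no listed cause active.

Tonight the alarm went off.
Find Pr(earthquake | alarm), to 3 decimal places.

Under noisy-OR, P(alarm | causes) = 1 − (1−0.04)·∏(1−qᵢ) over the active causes.
P(alarm) = 0.04*0.68*0.69 + 0.856*0.68*0.31 + 0.52*0.32*0.69 + 0.928*0.32*0.31 = 0.018768 + 0.180445 + 0.114816 + 0.092058 = 0.406087
Of this, 0.206874 comes from 0.114816 + 0.092058 (the earthquake=true cases).
Hence the posterior is 0.206874/0.406087 ≈ 0.509.

Pr(earthquake | alarm) ≈ 0.509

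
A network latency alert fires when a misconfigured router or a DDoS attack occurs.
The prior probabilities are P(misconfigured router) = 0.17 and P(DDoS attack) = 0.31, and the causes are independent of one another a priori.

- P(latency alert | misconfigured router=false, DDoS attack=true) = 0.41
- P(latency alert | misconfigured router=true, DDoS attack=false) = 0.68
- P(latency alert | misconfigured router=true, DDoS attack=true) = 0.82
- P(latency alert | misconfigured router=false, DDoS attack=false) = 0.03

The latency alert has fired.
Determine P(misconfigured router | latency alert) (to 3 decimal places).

P(misconfigured router | latency alert) ≈ 0.501

P(latency alert) = 0.03*0.83*0.69 + 0.41*0.83*0.31 + 0.68*0.17*0.69 + 0.82*0.17*0.31 = 0.017181 + 0.105493 + 0.079764 + 0.043214 = 0.245652
Of this, 0.122978 comes from 0.079764 + 0.043214 (the misconfigured router=true cases).
So P(misconfigured router | latency alert) = 0.122978/0.245652 ≈ 0.501.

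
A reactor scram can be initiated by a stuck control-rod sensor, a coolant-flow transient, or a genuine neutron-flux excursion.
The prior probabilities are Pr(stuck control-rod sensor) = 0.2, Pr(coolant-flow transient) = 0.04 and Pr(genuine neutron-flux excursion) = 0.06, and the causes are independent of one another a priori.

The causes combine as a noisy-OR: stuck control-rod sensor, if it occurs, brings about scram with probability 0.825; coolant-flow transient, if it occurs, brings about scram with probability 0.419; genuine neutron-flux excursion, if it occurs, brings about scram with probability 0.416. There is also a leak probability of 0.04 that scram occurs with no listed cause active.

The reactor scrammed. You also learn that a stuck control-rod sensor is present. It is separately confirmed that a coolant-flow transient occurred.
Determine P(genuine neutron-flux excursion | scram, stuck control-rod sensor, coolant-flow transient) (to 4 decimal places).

P(genuine neutron-flux excursion | scram, stuck control-rod sensor, coolant-flow transient) ≈ 0.0625

Under noisy-OR, P(scram | causes) = 1 − (1−0.04)·∏(1−qᵢ) over the active causes.
By total probability over both values of genuine neutron-flux excursion:
  P(scram | stuck control-rod sensor, coolant-flow transient) = 0.902392*0.94 + 0.942997*0.06
        = 0.848248 + 0.056580 = 0.904828
Keeping only the genuine neutron-flux excursion-present terms gives 0.056580, so
  P(genuine neutron-flux excursion | scram, stuck control-rod sensor, coolant-flow transient) = 0.056580 / 0.904828 ≈ 0.0625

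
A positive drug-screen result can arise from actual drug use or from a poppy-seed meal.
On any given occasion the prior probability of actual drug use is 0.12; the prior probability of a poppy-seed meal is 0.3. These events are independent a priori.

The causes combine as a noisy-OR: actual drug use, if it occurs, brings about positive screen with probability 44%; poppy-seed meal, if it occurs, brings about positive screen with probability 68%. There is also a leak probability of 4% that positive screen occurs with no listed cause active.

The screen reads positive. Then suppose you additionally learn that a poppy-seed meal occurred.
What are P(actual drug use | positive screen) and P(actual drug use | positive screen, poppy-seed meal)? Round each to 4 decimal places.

P(actual drug use | positive screen) ≈ 0.2486; P(actual drug use | positive screen, poppy-seed meal) ≈ 0.1401

Under noisy-OR, P(positive screen | causes) = 1 − (1−0.04)·∏(1−qᵢ) over the active causes.
P(positive screen) = 0.04·0.88·0.7 + 0.6928·0.88·0.3 + 0.4624·0.12·0.7 + 0.827968·0.12·0.3 = 0.024640 + 0.182899 + 0.038842 + 0.029807 = 0.276188
The actual drug use-present share is 0.038842 + 0.029807 = 0.068649.
So P(actual drug use | positive screen) = 0.068649/0.276188 ≈ 0.2486.

Now also conditioning on poppy-seed meal=true:
P(positive screen | poppy-seed meal) = 0.6928·0.88 + 0.827968·0.12 = 0.609664 + 0.099356 = 0.709020
Restricting to configurations with actual drug use present: 0.827968·0.12 = 0.099356.
Hence the posterior is 0.099356/0.709020 ≈ 0.1401.
Conditioning on poppy-seed meal lowers the posterior on actual drug use: the classic explaining-away effect in a common-effect structure.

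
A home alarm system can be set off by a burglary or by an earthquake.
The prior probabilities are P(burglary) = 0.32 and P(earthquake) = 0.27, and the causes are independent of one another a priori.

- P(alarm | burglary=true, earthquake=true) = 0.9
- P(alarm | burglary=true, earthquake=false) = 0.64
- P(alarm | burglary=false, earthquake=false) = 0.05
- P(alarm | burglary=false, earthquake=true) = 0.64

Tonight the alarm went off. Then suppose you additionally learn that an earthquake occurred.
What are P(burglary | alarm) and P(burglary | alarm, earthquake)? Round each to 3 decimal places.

P(alarm) = 0.05×0.68×0.73 + 0.64×0.68×0.27 + 0.64×0.32×0.73 + 0.9×0.32×0.27 = 0.024820 + 0.117504 + 0.149504 + 0.077760 = 0.369588
Restricting to configurations with burglary present: 0.149504 + 0.077760 = 0.227264.
P(burglary | alarm) = 0.227264 / 0.369588 ≈ 0.615

Now condition on the additional information:
Enumerate both values of burglary and weight by the priors:
  P(alarm | earthquake) = 0.64·0.68 + 0.9·0.32
        = 0.435200 + 0.288000 = 0.723200
Keeping only the burglary-present terms gives 0.288000, so
  P(burglary | alarm, earthquake) = 0.288000 / 0.723200 ≈ 0.398
Conditioning on earthquake lowers the posterior on burglary: the classic explaining-away effect in a common-effect structure.

P(burglary | alarm) ≈ 0.615; P(burglary | alarm, earthquake) ≈ 0.398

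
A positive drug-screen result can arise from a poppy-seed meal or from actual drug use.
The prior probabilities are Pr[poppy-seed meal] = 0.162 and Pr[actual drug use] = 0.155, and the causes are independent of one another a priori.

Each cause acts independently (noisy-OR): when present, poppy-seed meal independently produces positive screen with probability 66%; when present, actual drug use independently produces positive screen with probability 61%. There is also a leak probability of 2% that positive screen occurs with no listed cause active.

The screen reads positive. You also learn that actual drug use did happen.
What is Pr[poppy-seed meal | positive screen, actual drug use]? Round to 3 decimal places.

Under noisy-OR, P(positive screen | causes) = 1 − (1−0.02)·∏(1−qᵢ) over the active causes.
Weight on poppy-seed meal=true, given the evidence: 0.870052*0.162 = 0.140948
Denominator P(positive screen | actual drug use): 0.6178*0.838 + 0.870052*0.162 = 0.658664
P(poppy-seed meal | positive screen, actual drug use) = 0.140948/0.658664 ≈ 0.214

Pr[poppy-seed meal | positive screen, actual drug use] ≈ 0.214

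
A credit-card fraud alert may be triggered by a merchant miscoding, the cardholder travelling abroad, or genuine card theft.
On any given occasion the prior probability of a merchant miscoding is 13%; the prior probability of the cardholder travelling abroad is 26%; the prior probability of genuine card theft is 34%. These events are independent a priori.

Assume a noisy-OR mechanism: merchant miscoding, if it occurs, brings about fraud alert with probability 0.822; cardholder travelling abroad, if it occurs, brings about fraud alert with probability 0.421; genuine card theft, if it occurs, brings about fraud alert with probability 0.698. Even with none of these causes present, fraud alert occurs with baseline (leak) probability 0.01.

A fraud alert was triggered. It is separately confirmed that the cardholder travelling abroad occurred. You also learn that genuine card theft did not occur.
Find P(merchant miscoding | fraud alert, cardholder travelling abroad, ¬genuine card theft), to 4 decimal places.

P(merchant miscoding | fraud alert, cardholder travelling abroad, ¬genuine card theft) ≈ 0.2392

Under noisy-OR, P(fraud alert | causes) = 1 − (1−0.01)·∏(1−qᵢ) over the active causes.
P(fraud alert | cardholder travelling abroad, ¬genuine card theft) = 0.42679*0.87 + 0.897969*0.13 = 0.371307 + 0.116736 = 0.488043
Restricting to configurations with merchant miscoding present: 0.897969*0.13 = 0.116736.
Hence the posterior is 0.116736/0.488043 ≈ 0.2392.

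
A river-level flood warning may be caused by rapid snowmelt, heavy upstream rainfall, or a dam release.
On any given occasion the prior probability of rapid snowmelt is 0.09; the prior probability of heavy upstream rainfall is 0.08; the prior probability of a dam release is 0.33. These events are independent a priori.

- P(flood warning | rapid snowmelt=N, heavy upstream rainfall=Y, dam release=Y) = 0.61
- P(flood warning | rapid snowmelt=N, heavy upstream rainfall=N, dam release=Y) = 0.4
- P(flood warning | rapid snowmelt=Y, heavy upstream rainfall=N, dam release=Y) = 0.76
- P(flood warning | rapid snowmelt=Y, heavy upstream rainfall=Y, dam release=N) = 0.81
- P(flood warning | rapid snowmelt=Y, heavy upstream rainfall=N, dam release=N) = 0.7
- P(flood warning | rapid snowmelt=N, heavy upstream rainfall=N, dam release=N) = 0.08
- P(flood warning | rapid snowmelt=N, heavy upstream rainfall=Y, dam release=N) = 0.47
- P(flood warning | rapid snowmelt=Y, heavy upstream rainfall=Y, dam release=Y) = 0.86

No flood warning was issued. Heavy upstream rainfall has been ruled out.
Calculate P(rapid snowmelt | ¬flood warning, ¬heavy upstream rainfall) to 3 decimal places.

P(rapid snowmelt | ¬flood warning, ¬heavy upstream rainfall) ≈ 0.033

By total probability over the 4 (rapid snowmelt, dam release) configurations:
  P(¬flood warning | ¬heavy upstream rainfall) = 0.92×0.91×0.67 + 0.6×0.91×0.33 + 0.3×0.09×0.67 + 0.24×0.09×0.33
        = 0.560924 + 0.180180 + 0.018090 + 0.007128 = 0.766322
The terms with rapid snowmelt present sum to 0.025218, so
  P(rapid snowmelt | ¬flood warning, ¬heavy upstream rainfall) = 0.025218 / 0.766322 ≈ 0.033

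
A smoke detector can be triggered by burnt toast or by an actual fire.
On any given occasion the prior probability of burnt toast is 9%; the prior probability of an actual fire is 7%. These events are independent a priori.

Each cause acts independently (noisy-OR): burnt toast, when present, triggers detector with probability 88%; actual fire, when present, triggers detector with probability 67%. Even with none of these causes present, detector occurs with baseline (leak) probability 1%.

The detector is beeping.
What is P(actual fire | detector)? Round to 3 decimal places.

P(actual fire | detector) ≈ 0.373

Under noisy-OR, P(detector | causes) = 1 − (1−0.01)·∏(1−qᵢ) over the active causes.
Numerator (weight on configurations with actual fire): 0.042889 + 0.006053 = 0.048942
Normalizer over all consistent configurations: 0.01×0.91×0.93 + 0.6733×0.91×0.07 + 0.8812×0.09×0.93 + 0.960796×0.09×0.07 = 0.131161
P(actual fire | detector) = 0.048942/0.131161 ≈ 0.373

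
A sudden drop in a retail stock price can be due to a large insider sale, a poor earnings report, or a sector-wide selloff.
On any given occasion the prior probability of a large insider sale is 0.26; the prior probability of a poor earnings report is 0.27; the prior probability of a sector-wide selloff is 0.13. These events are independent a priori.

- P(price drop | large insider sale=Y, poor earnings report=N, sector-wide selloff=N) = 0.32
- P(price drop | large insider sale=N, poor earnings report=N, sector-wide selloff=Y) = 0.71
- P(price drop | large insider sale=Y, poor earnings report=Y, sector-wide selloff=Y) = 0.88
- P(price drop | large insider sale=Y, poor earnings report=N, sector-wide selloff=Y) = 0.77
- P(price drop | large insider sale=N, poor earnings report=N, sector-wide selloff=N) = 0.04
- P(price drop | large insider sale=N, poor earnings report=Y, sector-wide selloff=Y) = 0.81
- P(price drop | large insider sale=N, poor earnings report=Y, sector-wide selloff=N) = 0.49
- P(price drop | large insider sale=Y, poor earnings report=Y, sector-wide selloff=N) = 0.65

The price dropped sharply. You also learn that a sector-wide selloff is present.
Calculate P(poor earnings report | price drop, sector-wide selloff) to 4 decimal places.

Sum P(price drop|·) weighted by the priors over the 4 (large insider sale, poor earnings report) configurations:
  P(price drop | sector-wide selloff) = 0.71·0.74·0.73 + 0.81·0.74·0.27 + 0.77·0.26·0.73 + 0.88·0.26·0.27
        = 0.383542 + 0.161838 + 0.146146 + 0.061776 = 0.753302
The terms with poor earnings report present sum to 0.223614, so
  P(poor earnings report | price drop, sector-wide selloff) = 0.223614 / 0.753302 ≈ 0.2968

P(poor earnings report | price drop, sector-wide selloff) ≈ 0.2968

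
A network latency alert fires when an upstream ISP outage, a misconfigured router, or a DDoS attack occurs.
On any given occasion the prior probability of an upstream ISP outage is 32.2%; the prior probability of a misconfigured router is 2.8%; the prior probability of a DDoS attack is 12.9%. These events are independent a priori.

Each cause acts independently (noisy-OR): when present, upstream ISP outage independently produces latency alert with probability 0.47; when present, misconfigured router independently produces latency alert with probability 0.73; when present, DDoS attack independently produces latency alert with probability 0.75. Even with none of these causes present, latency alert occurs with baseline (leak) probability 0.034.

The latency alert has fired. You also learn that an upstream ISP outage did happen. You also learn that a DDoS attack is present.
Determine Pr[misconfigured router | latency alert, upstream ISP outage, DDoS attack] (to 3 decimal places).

Under noisy-OR, P(latency alert | causes) = 1 − (1−0.034)·∏(1−qᵢ) over the active causes.
P(latency alert | upstream ISP outage, DDoS attack) = 0.872005·0.972 + 0.965441·0.028 = 0.847589 + 0.027032 = 0.874621
The misconfigured router-present share is 0.965441·0.028 = 0.027032.
P(misconfigured router | latency alert, upstream ISP outage, DDoS attack) = 0.027032 / 0.874621 ≈ 0.031

Pr[misconfigured router | latency alert, upstream ISP outage, DDoS attack] ≈ 0.031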